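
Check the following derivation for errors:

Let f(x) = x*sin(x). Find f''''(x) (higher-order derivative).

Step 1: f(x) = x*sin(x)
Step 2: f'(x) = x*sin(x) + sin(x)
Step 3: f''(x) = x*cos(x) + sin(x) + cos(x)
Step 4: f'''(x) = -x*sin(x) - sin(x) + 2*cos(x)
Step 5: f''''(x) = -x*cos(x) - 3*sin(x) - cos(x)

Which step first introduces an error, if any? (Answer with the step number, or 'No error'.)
Step 2

Step 2 is incorrect due to a wrong trig function.
The step shows: x*sin(x) + sin(x)
The correct value should be: x*cos(x) + sin(x)

Explanation: cos(x) was incorrectly written as sin(x): the term x*cos(x) was incorrectly written as x*sin(x)
The later steps are derived from this incorrect expression, so the error originates in Step 2.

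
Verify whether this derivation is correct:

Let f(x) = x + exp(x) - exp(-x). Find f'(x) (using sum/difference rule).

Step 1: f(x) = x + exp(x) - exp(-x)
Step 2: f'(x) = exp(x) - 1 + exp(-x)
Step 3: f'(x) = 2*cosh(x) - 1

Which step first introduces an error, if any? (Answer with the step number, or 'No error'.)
Step 2

Step 2 is incorrect due to a sign flip.
The step shows: exp(x) - 1 + exp(-x)
The correct value should be: exp(x) + 1 + exp(-x)

Explanation: The sign of one term was flipped: the term 1 was incorrectly written as -1
The later steps are derived from this incorrect expression, so the error originates in Step 2.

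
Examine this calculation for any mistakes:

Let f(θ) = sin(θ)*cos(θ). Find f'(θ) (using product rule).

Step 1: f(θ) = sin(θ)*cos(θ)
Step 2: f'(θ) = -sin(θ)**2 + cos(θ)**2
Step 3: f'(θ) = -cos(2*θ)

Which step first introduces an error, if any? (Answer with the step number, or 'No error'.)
Step 3

Step 3 is incorrect due to a sign flip.
The step shows: -cos(2*θ)
The correct value should be: cos(2*θ)

Explanation: The sign of the whole expression was flipped: the term cos(2*θ) was incorrectly written as -cos(2*θ)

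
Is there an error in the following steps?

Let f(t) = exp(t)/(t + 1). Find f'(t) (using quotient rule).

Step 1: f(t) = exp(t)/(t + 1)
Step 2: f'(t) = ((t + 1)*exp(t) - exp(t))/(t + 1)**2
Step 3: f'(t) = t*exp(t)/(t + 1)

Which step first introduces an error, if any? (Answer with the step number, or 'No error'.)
Step 3

Step 3 is incorrect due to a wrong exponent.
The step shows: t*exp(t)/(t + 1)
The correct value should be: t*exp(t)/(t + 1)**2

Explanation: The exponent -2 on t + 1 was incorrectly written as -1: the term t*exp(t)/(t + 1)**2 was incorrectly written as t*exp(t)/(t + 1)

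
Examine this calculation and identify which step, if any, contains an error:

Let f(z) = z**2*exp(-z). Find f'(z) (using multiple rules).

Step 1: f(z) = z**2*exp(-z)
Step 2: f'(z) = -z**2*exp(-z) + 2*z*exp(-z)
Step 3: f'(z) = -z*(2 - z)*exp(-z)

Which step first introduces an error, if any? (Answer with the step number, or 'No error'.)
Step 3

Step 3 is incorrect due to a sign flip.
The step shows: -z*(2 - z)*exp(-z)
The correct value should be: z*(2 - z)*exp(-z)

Explanation: The sign of the whole expression was flipped: the term z*(2 - z)*exp(-z) was incorrectly written as -z*(2 - z)*exp(-z)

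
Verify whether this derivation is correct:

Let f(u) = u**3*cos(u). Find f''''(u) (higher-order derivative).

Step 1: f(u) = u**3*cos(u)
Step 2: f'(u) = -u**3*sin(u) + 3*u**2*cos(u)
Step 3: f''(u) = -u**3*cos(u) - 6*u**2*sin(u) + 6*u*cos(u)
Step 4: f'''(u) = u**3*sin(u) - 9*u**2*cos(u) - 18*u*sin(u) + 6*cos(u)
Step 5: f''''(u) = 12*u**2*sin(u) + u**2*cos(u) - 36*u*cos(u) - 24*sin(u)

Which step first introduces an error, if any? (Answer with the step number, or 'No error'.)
Step 5

Step 5 is incorrect due to a wrong exponent.
The step shows: 12*u**2*sin(u) + u**2*cos(u) - 36*u*cos(u) - 24*sin(u)
The correct value should be: u**3*cos(u) + 12*u**2*sin(u) - 36*u*cos(u) - 24*sin(u)

Explanation: The exponent 3 on u was incorrectly written as 2: the term u**3*cos(u) was incorrectly written as u**2*cos(u)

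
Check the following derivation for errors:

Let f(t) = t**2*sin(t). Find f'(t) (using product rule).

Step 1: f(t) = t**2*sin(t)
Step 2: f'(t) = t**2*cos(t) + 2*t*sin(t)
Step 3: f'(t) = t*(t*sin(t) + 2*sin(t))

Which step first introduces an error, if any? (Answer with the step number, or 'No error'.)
Step 3

Step 3 is incorrect due to a wrong trig function.
The step shows: t*(t*sin(t) + 2*sin(t))
The correct value should be: t*(t*cos(t) + 2*sin(t))

Explanation: cos(t) was incorrectly written as sin(t): the term t*(t*cos(t) + 2*sin(t)) was incorrectly written as t*(t*sin(t) + 2*sin(t))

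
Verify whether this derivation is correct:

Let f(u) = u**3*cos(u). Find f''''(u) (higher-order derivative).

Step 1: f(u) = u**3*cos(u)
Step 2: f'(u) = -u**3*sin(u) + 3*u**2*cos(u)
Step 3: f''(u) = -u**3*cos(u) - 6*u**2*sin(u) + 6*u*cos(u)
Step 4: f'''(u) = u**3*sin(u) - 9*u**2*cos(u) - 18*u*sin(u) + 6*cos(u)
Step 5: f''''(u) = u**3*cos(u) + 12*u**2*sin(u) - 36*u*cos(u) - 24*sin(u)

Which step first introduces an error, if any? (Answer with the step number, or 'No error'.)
No error

All steps in this derivation are correct.
The final answer f''''(u) = u**3*cos(u) + 12*u**2*sin(u) - 36*u*cos(u) - 24*sin(u) is valid.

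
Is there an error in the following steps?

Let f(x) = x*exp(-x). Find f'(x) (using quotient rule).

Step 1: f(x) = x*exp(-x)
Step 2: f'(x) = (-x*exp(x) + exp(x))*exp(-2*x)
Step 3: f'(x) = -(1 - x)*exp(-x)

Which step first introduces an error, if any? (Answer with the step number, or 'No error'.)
Step 3

Step 3 is incorrect due to a sign flip.
The step shows: -(1 - x)*exp(-x)
The correct value should be: (1 - x)*exp(-x)

Explanation: The sign of the whole expression was flipped: the term (1 - x)*exp(-x) was incorrectly written as -(1 - x)*exp(-x)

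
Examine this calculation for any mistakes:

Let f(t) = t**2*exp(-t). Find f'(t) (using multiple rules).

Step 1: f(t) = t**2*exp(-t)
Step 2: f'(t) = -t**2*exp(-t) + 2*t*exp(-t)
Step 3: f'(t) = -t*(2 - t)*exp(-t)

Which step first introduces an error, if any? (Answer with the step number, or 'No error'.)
Step 3

Step 3 is incorrect due to a sign flip.
The step shows: -t*(2 - t)*exp(-t)
The correct value should be: t*(2 - t)*exp(-t)

Explanation: The sign of the whole expression was flipped: the term t*(2 - t)*exp(-t) was incorrectly written as -t*(2 - t)*exp(-t)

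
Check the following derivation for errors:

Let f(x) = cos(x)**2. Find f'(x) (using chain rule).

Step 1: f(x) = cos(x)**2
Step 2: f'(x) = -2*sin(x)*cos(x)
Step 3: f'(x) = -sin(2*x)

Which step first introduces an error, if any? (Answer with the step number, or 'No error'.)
No error

All steps in this derivation are correct.
The final answer f'(x) = -sin(2*x) is valid.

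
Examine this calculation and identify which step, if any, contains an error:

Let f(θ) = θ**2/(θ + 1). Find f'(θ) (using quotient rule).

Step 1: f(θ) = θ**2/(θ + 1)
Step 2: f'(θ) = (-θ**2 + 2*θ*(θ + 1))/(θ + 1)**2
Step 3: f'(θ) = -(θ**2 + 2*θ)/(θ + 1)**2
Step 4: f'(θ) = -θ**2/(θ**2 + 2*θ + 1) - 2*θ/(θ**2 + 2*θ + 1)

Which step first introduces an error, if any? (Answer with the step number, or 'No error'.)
Step 3

Step 3 is incorrect due to a sign flip.
The step shows: -(θ**2 + 2*θ)/(θ + 1)**2
The correct value should be: (θ**2 + 2*θ)/(θ + 1)**2

Explanation: The sign of the whole expression was flipped: the term (θ**2 + 2*θ)/(θ + 1)**2 was incorrectly written as -(θ**2 + 2*θ)/(θ + 1)**2
The later steps are derived from this incorrect expression, so the error originates in Step 3.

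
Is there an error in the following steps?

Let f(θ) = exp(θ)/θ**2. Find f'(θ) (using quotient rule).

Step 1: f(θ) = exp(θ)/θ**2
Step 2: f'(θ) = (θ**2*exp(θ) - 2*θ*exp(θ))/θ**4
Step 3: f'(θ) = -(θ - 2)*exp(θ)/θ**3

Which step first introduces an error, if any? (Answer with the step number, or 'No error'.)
Step 3

Step 3 is incorrect due to a sign flip.
The step shows: -(θ - 2)*exp(θ)/θ**3
The correct value should be: (θ - 2)*exp(θ)/θ**3

Explanation: The sign of the whole expression was flipped: the term (θ - 2)*exp(θ)/θ**3 was incorrectly written as -(θ - 2)*exp(θ)/θ**3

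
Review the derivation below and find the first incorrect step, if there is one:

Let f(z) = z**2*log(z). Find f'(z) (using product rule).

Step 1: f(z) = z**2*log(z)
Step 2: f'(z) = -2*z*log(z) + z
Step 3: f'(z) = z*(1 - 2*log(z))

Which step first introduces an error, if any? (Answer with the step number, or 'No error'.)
Step 2

Step 2 is incorrect due to a sign flip.
The step shows: -2*z*log(z) + z
The correct value should be: 2*z*log(z) + z

Explanation: The sign of one term was flipped: the term 2*z*log(z) was incorrectly written as -2*z*log(z)
The later steps are derived from this incorrect expression, so the error originates in Step 2.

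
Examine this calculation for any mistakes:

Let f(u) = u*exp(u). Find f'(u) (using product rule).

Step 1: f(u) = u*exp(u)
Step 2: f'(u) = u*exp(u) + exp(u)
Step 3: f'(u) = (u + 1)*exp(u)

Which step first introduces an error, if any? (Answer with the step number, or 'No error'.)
No error

All steps in this derivation are correct.
The final answer f'(u) = (u + 1)*exp(u) is valid.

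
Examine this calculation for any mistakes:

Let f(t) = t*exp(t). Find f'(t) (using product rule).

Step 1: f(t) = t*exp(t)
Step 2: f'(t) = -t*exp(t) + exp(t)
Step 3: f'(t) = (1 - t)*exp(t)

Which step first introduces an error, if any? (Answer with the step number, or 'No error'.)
Step 2

Step 2 is incorrect due to a sign flip.
The step shows: -t*exp(t) + exp(t)
The correct value should be: t*exp(t) + exp(t)

Explanation: The sign of one term was flipped: the term t*exp(t) was incorrectly written as -t*exp(t)
The later steps are derived from this incorrect expression, so the error originates in Step 2.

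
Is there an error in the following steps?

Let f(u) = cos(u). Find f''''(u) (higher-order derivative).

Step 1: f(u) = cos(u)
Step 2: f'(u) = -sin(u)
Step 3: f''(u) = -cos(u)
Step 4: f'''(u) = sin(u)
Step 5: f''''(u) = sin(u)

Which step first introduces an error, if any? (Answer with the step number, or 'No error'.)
Step 5

Step 5 is incorrect due to a wrong trig function.
The step shows: sin(u)
The correct value should be: cos(u)

Explanation: cos(u) was incorrectly written as sin(u): the term cos(u) was incorrectly written as sin(u)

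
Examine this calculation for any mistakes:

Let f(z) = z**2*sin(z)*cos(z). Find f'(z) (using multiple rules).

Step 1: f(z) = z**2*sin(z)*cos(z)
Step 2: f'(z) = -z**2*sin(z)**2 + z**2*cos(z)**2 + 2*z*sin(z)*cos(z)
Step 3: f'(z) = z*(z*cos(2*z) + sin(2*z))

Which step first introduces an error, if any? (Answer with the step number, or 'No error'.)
No error

All steps in this derivation are correct.
The final answer f'(z) = z*(z*cos(2*z) + sin(2*z)) is valid.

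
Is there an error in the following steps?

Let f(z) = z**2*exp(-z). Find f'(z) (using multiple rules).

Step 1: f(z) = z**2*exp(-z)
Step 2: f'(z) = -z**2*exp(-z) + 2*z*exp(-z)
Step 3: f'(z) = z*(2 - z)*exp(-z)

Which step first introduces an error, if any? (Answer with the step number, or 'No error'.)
No error

All steps in this derivation are correct.
The final answer f'(z) = z*(2 - z)*exp(-z) is valid.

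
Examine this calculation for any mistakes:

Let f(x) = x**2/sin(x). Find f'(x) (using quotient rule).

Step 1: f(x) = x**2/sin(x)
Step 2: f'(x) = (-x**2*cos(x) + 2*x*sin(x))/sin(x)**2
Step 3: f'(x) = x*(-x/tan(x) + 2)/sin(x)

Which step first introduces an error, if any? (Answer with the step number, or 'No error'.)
No error

All steps in this derivation are correct.
The final answer f'(x) = x*(-x/tan(x) + 2)/sin(x) is valid.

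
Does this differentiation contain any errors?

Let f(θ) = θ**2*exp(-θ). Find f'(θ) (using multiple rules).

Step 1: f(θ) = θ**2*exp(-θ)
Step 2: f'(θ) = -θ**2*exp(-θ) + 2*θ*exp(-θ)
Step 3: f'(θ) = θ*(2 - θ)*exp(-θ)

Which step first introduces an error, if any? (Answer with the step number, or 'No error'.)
No error

All steps in this derivation are correct.
The final answer f'(θ) = θ*(2 - θ)*exp(-θ) is valid.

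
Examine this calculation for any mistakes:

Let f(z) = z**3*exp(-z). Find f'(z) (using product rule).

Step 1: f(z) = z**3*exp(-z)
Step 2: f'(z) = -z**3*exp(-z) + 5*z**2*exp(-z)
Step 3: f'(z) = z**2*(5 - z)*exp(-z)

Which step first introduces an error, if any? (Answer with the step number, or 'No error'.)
Step 2

Step 2 is incorrect due to a wrong coefficient.
The step shows: -z**3*exp(-z) + 5*z**2*exp(-z)
The correct value should be: -z**3*exp(-z) + 3*z**2*exp(-z)

Explanation: The coefficient 3 was incorrectly written as 5: the term 3*z**2*exp(-z) was incorrectly written as 5*z**2*exp(-z)
The later steps are derived from this incorrect expression, so the error originates in Step 2.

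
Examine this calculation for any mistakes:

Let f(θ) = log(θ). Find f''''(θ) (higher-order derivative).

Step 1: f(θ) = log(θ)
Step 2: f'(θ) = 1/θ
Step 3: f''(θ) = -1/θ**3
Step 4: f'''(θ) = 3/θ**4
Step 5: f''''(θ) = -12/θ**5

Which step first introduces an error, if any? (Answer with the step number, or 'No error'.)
Step 3

Step 3 is incorrect due to a wrong exponent.
The step shows: -1/θ**3
The correct value should be: -1/θ**2

Explanation: The exponent -2 on θ was incorrectly written as -3: the term -1/θ**2 was incorrectly written as -1/θ**3
The later steps are derived from this incorrect expression, so the error originates in Step 3.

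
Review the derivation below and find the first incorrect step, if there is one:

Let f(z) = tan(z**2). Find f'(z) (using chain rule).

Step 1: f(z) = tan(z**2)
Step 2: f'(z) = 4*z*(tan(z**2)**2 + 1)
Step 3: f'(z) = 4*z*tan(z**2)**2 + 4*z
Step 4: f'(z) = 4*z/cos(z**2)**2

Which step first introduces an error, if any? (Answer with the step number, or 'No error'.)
Step 2

Step 2 is incorrect due to a wrong coefficient.
The step shows: 4*z*(tan(z**2)**2 + 1)
The correct value should be: 2*z*(tan(z**2)**2 + 1)

Explanation: The coefficient 2 was incorrectly written as 4: the term 2*z*(tan(z**2)**2 + 1) was incorrectly written as 4*z*(tan(z**2)**2 + 1)
The later steps are derived from this incorrect expression, so the error originates in Step 2.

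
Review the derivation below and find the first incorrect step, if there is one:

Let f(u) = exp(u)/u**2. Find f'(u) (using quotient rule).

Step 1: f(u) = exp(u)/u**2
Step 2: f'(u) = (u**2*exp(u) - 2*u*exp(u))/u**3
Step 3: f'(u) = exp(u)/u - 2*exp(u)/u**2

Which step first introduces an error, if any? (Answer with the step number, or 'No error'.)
Step 2

Step 2 is incorrect due to a wrong exponent.
The step shows: (u**2*exp(u) - 2*u*exp(u))/u**3
The correct value should be: (u**2*exp(u) - 2*u*exp(u))/u**4

Explanation: The exponent -4 on u was incorrectly written as -3: the term (u**2*exp(u) - 2*u*exp(u))/u**4 was incorrectly written as (u**2*exp(u) - 2*u*exp(u))/u**3
The later steps are derived from this incorrect expression, so the error originates in Step 2.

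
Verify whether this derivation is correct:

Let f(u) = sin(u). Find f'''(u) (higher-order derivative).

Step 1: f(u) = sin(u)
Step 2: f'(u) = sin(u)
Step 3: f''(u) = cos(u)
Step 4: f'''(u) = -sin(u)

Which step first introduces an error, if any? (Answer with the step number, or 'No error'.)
Step 2

Step 2 is incorrect due to a wrong trig function.
The step shows: sin(u)
The correct value should be: cos(u)

Explanation: cos(u) was incorrectly written as sin(u): the term cos(u) was incorrectly written as sin(u)
The later steps are derived from this incorrect expression, so the error originates in Step 2.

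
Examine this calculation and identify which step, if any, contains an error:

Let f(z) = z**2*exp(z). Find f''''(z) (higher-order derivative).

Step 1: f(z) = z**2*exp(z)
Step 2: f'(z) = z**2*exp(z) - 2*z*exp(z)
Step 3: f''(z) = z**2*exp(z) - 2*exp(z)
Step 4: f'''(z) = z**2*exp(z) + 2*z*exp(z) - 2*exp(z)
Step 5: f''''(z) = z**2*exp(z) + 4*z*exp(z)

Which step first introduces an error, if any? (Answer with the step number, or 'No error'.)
Step 2

Step 2 is incorrect due to a sign flip.
The step shows: z**2*exp(z) - 2*z*exp(z)
The correct value should be: z**2*exp(z) + 2*z*exp(z)

Explanation: The sign of one term was flipped: the term 2*z*exp(z) was incorrectly written as -2*z*exp(z)
The later steps are derived from this incorrect expression, so the error originates in Step 2.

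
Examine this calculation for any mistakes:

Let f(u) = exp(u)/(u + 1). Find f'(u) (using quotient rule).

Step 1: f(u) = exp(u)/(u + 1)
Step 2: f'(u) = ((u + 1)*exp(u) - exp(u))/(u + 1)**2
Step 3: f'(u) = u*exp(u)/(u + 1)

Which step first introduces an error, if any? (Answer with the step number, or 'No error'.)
Step 3

Step 3 is incorrect due to a wrong exponent.
The step shows: u*exp(u)/(u + 1)
The correct value should be: u*exp(u)/(u + 1)**2

Explanation: The exponent -2 on u + 1 was incorrectly written as -1: the term u*exp(u)/(u + 1)**2 was incorrectly written as u*exp(u)/(u + 1)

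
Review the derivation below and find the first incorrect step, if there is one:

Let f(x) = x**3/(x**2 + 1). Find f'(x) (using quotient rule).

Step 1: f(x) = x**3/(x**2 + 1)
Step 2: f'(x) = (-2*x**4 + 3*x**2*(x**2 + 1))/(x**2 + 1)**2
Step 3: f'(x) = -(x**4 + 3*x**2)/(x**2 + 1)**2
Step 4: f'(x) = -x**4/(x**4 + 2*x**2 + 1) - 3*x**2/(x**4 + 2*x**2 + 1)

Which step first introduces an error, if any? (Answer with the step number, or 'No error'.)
Step 3

Step 3 is incorrect due to a sign flip.
The step shows: -(x**4 + 3*x**2)/(x**2 + 1)**2
The correct value should be: (x**4 + 3*x**2)/(x**2 + 1)**2

Explanation: The sign of the whole expression was flipped: the term (x**4 + 3*x**2)/(x**2 + 1)**2 was incorrectly written as -(x**4 + 3*x**2)/(x**2 + 1)**2
The later steps are derived from this incorrect expression, so the error originates in Step 3.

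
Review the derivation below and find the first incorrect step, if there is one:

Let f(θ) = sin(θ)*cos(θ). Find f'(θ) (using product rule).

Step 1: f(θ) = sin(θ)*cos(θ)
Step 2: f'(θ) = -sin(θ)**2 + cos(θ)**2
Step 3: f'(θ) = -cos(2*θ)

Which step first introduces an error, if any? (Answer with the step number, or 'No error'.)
Step 3

Step 3 is incorrect due to a sign flip.
The step shows: -cos(2*θ)
The correct value should be: cos(2*θ)

Explanation: The sign of the whole expression was flipped: the term cos(2*θ) was incorrectly written as -cos(2*θ)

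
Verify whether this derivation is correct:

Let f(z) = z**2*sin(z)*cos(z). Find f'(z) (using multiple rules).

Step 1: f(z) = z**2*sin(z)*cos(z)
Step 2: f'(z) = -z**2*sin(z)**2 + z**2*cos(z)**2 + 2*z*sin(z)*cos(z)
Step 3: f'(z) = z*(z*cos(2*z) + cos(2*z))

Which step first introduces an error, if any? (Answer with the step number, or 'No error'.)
Step 3

Step 3 is incorrect due to a wrong trig function.
The step shows: z*(z*cos(2*z) + cos(2*z))
The correct value should be: z*(z*cos(2*z) + sin(2*z))

Explanation: sin(2*z) was incorrectly written as cos(2*z): the term z*(z*cos(2*z) + sin(2*z)) was incorrectly written as z*(z*cos(2*z) + cos(2*z))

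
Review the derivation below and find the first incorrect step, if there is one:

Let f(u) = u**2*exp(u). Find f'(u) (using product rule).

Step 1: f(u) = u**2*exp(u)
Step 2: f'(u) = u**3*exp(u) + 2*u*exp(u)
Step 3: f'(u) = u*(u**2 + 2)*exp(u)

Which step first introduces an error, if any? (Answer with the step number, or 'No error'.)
Step 2

Step 2 is incorrect due to a wrong exponent.
The step shows: u**3*exp(u) + 2*u*exp(u)
The correct value should be: u**2*exp(u) + 2*u*exp(u)

Explanation: The exponent 2 on u was incorrectly written as 3: the term u**2*exp(u) was incorrectly written as u**3*exp(u)
The later steps are derived from this incorrect expression, so the error originates in Step 2.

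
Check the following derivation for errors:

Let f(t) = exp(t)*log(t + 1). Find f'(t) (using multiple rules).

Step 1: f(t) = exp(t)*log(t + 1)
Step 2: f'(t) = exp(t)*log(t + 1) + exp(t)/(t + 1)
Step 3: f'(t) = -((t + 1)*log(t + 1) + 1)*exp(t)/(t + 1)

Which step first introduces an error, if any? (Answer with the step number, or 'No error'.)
Step 3

Step 3 is incorrect due to a sign flip.
The step shows: -((t + 1)*log(t + 1) + 1)*exp(t)/(t + 1)
The correct value should be: ((t + 1)*log(t + 1) + 1)*exp(t)/(t + 1)

Explanation: The sign of the whole expression was flipped: the term ((t + 1)*log(t + 1) + 1)*exp(t)/(t + 1) was incorrectly written as -((t + 1)*log(t + 1) + 1)*exp(t)/(t + 1)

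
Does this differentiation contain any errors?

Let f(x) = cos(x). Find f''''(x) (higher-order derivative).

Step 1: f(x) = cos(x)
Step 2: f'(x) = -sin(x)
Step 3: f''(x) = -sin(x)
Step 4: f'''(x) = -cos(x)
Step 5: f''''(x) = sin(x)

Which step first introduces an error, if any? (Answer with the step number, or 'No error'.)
Step 3

Step 3 is incorrect due to a wrong trig function.
The step shows: -sin(x)
The correct value should be: -cos(x)

Explanation: cos(x) was incorrectly written as sin(x): the term -cos(x) was incorrectly written as -sin(x)
The later steps are derived from this incorrect expression, so the error originates in Step 3.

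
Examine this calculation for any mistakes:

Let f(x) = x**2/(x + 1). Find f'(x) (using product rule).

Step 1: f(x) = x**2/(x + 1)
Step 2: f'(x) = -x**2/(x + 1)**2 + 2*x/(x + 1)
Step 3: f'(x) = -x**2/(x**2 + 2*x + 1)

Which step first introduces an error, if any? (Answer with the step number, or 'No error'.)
Step 3

Step 3 is incorrect due to a dropped term.
The step shows: -x**2/(x**2 + 2*x + 1)
The correct value should be: -x**2/(x**2 + 2*x + 1) + 2*x/(x + 1)

Explanation: A term was dropped: the term 2*x/(x + 1) was incorrectly omitted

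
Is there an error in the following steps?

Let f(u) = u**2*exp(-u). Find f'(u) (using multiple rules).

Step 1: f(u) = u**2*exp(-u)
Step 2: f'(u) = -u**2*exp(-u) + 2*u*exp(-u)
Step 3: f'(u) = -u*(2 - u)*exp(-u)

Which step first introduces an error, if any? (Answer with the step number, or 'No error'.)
Step 3

Step 3 is incorrect due to a sign flip.
The step shows: -u*(2 - u)*exp(-u)
The correct value should be: u*(2 - u)*exp(-u)

Explanation: The sign of the whole expression was flipped: the term u*(2 - u)*exp(-u) was incorrectly written as -u*(2 - u)*exp(-u)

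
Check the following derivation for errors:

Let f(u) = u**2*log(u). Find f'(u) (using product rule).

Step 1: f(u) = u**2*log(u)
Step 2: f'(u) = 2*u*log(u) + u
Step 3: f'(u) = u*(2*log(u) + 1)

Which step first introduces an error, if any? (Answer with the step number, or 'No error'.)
No error

All steps in this derivation are correct.
The final answer f'(u) = u*(2*log(u) + 1) is valid.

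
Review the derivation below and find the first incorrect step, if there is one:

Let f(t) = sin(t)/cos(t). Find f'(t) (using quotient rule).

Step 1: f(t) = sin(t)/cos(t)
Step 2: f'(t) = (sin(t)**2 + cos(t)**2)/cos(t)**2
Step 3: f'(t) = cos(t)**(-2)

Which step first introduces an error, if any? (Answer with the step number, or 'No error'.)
No error

All steps in this derivation are correct.
The final answer f'(t) = cos(t)**(-2) is valid.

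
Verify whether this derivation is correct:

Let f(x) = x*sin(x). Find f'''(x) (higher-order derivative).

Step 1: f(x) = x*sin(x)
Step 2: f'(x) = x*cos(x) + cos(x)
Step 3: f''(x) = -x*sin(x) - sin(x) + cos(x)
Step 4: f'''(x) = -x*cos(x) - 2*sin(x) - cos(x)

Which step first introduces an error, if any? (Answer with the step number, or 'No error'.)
Step 2

Step 2 is incorrect due to a wrong trig function.
The step shows: x*cos(x) + cos(x)
The correct value should be: x*cos(x) + sin(x)

Explanation: sin(x) was incorrectly written as cos(x): the term sin(x) was incorrectly written as cos(x)
The later steps are derived from this incorrect expression, so the error originates in Step 2.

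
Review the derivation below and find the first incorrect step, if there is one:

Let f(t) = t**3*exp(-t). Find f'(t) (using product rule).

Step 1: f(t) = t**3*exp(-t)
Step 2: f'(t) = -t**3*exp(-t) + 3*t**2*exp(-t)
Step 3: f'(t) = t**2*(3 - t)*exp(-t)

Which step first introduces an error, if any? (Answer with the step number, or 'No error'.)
No error

All steps in this derivation are correct.
The final answer f'(t) = t**2*(3 - t)*exp(-t) is valid.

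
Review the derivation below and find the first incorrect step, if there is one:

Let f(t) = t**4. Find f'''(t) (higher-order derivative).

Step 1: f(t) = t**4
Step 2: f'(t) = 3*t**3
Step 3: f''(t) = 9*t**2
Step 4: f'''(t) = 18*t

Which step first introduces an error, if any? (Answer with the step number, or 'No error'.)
Step 2

Step 2 is incorrect due to a wrong coefficient.
The step shows: 3*t**3
The correct value should be: 4*t**3

Explanation: The coefficient 4 was incorrectly written as 3: the term 4*t**3 was incorrectly written as 3*t**3
The later steps are derived from this incorrect expression, so the error originates in Step 2.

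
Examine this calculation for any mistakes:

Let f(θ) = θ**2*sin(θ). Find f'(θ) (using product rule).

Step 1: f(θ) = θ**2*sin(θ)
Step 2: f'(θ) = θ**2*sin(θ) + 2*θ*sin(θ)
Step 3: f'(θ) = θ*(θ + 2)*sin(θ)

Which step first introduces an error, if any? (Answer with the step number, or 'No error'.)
Step 2

Step 2 is incorrect due to a wrong trig function.
The step shows: θ**2*sin(θ) + 2*θ*sin(θ)
The correct value should be: θ**2*cos(θ) + 2*θ*sin(θ)

Explanation: cos(θ) was incorrectly written as sin(θ): the term θ**2*cos(θ) was incorrectly written as θ**2*sin(θ)
The later steps are derived from this incorrect expression, so the error originates in Step 2.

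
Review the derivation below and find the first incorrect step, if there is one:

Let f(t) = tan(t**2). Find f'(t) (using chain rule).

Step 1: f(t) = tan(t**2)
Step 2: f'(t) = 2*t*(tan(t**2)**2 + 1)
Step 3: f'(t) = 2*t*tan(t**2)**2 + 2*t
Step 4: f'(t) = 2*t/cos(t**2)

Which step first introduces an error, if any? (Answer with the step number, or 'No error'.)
Step 4

Step 4 is incorrect due to a wrong exponent.
The step shows: 2*t/cos(t**2)
The correct value should be: 2*t/cos(t**2)**2

Explanation: The exponent -2 on cos(t**2) was incorrectly written as -1: the term 2*t/cos(t**2)**2 was incorrectly written as 2*t/cos(t**2)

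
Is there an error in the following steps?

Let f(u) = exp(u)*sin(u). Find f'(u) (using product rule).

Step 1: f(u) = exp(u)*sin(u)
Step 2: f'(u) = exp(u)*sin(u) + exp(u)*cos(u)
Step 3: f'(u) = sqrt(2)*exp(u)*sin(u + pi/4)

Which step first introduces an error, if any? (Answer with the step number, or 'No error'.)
No error

All steps in this derivation are correct.
The final answer f'(u) = sqrt(2)*exp(u)*sin(u + pi/4) is valid.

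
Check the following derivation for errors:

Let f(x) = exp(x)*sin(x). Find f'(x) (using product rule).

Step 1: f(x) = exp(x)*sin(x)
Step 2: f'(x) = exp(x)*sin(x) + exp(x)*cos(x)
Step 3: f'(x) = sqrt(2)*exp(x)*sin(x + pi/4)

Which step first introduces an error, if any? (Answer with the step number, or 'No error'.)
No error

All steps in this derivation are correct.
The final answer f'(x) = sqrt(2)*exp(x)*sin(x + pi/4) is valid.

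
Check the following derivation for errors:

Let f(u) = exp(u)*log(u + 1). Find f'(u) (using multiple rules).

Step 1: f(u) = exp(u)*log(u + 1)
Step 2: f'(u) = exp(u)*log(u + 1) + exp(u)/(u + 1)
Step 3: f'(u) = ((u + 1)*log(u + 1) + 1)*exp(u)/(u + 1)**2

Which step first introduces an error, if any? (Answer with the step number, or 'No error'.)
Step 3

Step 3 is incorrect due to a wrong exponent.
The step shows: ((u + 1)*log(u + 1) + 1)*exp(u)/(u + 1)**2
The correct value should be: ((u + 1)*log(u + 1) + 1)*exp(u)/(u + 1)

Explanation: The exponent -1 on u + 1 was incorrectly written as -2: the term ((u + 1)*log(u + 1) + 1)*exp(u)/(u + 1) was incorrectly written as ((u + 1)*log(u + 1) + 1)*exp(u)/(u + 1)**2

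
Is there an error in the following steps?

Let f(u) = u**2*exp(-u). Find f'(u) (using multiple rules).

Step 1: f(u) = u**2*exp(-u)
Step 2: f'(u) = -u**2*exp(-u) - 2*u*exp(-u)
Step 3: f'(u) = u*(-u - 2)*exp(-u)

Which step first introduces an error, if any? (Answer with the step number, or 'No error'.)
Step 2

Step 2 is incorrect due to a sign flip.
The step shows: -u**2*exp(-u) - 2*u*exp(-u)
The correct value should be: -u**2*exp(-u) + 2*u*exp(-u)

Explanation: The sign of one term was flipped: the term 2*u*exp(-u) was incorrectly written as -2*u*exp(-u)
The later steps are derived from this incorrect expression, so the error originates in Step 2.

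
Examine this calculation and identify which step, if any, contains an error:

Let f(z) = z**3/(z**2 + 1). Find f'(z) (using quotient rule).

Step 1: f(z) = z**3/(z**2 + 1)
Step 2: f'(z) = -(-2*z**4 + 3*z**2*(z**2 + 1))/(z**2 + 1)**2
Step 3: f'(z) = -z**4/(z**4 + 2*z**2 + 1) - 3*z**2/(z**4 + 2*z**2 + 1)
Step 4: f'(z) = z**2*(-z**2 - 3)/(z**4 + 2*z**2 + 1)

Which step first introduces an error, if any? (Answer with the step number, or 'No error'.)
Step 2

Step 2 is incorrect due to a sign flip.
The step shows: -(-2*z**4 + 3*z**2*(z**2 + 1))/(z**2 + 1)**2
The correct value should be: (-2*z**4 + 3*z**2*(z**2 + 1))/(z**2 + 1)**2

Explanation: The sign of the whole expression was flipped: the term (-2*z**4 + 3*z**2*(z**2 + 1))/(z**2 + 1)**2 was incorrectly written as -(-2*z**4 + 3*z**2*(z**2 + 1))/(z**2 + 1)**2
The later steps are derived from this incorrect expression, so the error originates in Step 2.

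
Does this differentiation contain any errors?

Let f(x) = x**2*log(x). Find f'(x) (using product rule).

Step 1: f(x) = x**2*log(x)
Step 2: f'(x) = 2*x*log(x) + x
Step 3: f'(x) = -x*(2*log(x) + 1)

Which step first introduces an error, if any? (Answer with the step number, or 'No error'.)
Step 3

Step 3 is incorrect due to a sign flip.
The step shows: -x*(2*log(x) + 1)
The correct value should be: x*(2*log(x) + 1)

Explanation: The sign of the whole expression was flipped: the term x*(2*log(x) + 1) was incorrectly written as -x*(2*log(x) + 1)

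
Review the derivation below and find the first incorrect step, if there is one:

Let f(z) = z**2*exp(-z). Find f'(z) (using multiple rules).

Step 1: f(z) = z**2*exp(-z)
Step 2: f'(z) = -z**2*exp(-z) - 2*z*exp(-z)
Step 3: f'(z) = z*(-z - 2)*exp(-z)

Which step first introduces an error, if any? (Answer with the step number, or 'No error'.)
Step 2

Step 2 is incorrect due to a sign flip.
The step shows: -z**2*exp(-z) - 2*z*exp(-z)
The correct value should be: -z**2*exp(-z) + 2*z*exp(-z)

Explanation: The sign of one term was flipped: the term 2*z*exp(-z) was incorrectly written as -2*z*exp(-z)
The later steps are derived from this incorrect expression, so the error originates in Step 2.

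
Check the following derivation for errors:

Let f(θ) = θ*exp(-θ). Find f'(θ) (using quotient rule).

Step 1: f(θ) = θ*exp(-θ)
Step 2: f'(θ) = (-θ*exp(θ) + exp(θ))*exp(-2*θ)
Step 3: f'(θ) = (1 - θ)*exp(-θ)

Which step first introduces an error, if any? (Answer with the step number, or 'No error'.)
No error

All steps in this derivation are correct.
The final answer f'(θ) = (1 - θ)*exp(-θ) is valid.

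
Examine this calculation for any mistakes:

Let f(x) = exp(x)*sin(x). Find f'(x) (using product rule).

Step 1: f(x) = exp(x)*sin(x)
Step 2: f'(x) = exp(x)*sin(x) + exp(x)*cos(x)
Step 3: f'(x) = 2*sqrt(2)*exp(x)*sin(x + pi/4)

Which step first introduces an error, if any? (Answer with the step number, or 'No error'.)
Step 3

Step 3 is incorrect due to a wrong exponent.
The step shows: 2*sqrt(2)*exp(x)*sin(x + pi/4)
The correct value should be: sqrt(2)*exp(x)*sin(x + pi/4)

Explanation: The exponent 1/2 on 2 was incorrectly written as 3/2: the term sqrt(2)*exp(x)*sin(x + pi/4) was incorrectly written as 2*sqrt(2)*exp(x)*sin(x + pi/4)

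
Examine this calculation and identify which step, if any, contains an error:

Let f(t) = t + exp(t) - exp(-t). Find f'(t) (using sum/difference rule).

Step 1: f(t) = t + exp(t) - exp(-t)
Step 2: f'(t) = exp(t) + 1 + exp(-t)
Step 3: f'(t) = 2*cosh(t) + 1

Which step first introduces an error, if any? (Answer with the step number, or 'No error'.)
No error

All steps in this derivation are correct.
The final answer f'(t) = 2*cosh(t) + 1 is valid.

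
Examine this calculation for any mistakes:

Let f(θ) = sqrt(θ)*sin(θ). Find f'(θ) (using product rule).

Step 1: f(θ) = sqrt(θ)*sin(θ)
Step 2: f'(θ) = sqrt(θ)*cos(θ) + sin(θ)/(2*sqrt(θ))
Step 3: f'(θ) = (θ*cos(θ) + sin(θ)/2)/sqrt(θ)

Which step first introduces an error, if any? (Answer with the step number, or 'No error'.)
No error

All steps in this derivation are correct.
The final answer f'(θ) = (θ*cos(θ) + sin(θ)/2)/sqrt(θ) is valid.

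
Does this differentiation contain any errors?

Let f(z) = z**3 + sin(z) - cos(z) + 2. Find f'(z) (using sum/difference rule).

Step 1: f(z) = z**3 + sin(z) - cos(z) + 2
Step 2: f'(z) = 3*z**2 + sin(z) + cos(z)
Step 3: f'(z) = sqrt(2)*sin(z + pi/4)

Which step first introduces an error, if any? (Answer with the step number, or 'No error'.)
Step 3

Step 3 is incorrect due to a dropped term.
The step shows: sqrt(2)*sin(z + pi/4)
The correct value should be: 3*z**2 + sqrt(2)*sin(z + pi/4)

Explanation: A term was dropped: the term 3*z**2 was incorrectly omitted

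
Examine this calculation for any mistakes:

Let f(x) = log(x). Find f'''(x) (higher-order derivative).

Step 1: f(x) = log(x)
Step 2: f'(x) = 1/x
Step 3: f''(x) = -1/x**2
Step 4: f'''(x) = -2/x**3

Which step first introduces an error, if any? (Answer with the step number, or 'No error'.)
Step 4

Step 4 is incorrect due to a sign flip.
The step shows: -2/x**3
The correct value should be: 2/x**3

Explanation: The sign of the whole expression was flipped: the term 2/x**3 was incorrectly written as -2/x**3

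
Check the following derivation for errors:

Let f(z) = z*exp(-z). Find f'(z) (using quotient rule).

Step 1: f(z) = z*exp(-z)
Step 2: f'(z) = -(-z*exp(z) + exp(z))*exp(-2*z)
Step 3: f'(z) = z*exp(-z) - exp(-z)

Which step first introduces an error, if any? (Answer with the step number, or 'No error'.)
Step 2

Step 2 is incorrect due to a sign flip.
The step shows: -(-z*exp(z) + exp(z))*exp(-2*z)
The correct value should be: (-z*exp(z) + exp(z))*exp(-2*z)

Explanation: The sign of the whole expression was flipped: the term (-z*exp(z) + exp(z))*exp(-2*z) was incorrectly written as -(-z*exp(z) + exp(z))*exp(-2*z)
The later steps are derived from this incorrect expression, so the error originates in Step 2.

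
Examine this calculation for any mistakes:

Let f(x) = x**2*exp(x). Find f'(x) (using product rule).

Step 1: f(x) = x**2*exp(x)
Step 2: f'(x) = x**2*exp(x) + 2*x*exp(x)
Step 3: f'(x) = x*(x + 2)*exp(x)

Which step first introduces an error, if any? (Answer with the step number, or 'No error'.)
No error

All steps in this derivation are correct.
The final answer f'(x) = x*(x + 2)*exp(x) is valid.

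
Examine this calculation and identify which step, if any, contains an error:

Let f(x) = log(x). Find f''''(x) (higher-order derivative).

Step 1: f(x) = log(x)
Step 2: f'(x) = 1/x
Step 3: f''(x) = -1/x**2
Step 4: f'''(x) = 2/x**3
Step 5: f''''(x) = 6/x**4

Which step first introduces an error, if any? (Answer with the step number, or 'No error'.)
Step 5

Step 5 is incorrect due to a sign flip.
The step shows: 6/x**4
The correct value should be: -6/x**4

Explanation: The sign of the whole expression was flipped: the term -6/x**4 was incorrectly written as 6/x**4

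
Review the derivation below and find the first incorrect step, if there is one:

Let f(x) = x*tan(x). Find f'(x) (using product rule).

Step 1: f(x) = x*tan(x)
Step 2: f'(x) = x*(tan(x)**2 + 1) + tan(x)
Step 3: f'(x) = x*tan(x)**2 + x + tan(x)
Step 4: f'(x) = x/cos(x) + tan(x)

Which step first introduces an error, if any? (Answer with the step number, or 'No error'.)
Step 4

Step 4 is incorrect due to a wrong exponent.
The step shows: x/cos(x) + tan(x)
The correct value should be: x/cos(x)**2 + tan(x)

Explanation: The exponent -2 on cos(x) was incorrectly written as -1: the term x/cos(x)**2 was incorrectly written as x/cos(x)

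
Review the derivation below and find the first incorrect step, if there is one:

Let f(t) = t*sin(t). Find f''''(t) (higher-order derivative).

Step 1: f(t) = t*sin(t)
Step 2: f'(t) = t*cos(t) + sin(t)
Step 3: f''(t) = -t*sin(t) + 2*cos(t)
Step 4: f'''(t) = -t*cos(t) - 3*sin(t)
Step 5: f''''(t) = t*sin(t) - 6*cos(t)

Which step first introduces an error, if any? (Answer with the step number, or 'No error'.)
Step 5

Step 5 is incorrect due to a wrong coefficient.
The step shows: t*sin(t) - 6*cos(t)
The correct value should be: t*sin(t) - 4*cos(t)

Explanation: The coefficient -4 was incorrectly written as -6: the term -4*cos(t) was incorrectly written as -6*cos(t)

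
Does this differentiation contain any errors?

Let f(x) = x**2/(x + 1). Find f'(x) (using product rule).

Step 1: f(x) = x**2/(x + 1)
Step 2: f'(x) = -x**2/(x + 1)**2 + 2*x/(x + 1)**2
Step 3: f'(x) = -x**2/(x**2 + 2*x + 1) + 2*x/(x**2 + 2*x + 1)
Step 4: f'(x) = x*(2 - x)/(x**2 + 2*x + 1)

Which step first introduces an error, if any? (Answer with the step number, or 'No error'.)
Step 2

Step 2 is incorrect due to a wrong exponent.
The step shows: -x**2/(x + 1)**2 + 2*x/(x + 1)**2
The correct value should be: -x**2/(x + 1)**2 + 2*x/(x + 1)

Explanation: The exponent -1 on x + 1 was incorrectly written as -2: the term 2*x/(x + 1) was incorrectly written as 2*x/(x + 1)**2
The later steps are derived from this incorrect expression, so the error originates in Step 2.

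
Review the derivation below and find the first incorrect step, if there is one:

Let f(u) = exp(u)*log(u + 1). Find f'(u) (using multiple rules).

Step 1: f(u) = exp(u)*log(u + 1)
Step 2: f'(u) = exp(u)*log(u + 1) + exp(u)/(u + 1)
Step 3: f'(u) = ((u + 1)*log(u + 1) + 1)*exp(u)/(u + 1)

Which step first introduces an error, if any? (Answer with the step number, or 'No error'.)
No error

All steps in this derivation are correct.
The final answer f'(u) = ((u + 1)*log(u + 1) + 1)*exp(u)/(u + 1) is valid.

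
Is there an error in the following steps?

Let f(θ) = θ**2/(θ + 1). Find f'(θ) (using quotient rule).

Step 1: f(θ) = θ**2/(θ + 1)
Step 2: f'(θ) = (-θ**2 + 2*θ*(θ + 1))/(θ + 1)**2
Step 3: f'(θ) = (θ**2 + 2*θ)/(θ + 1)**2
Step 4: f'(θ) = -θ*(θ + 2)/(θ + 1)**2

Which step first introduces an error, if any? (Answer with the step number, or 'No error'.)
Step 4

Step 4 is incorrect due to a sign flip.
The step shows: -θ*(θ + 2)/(θ + 1)**2
The correct value should be: θ*(θ + 2)/(θ + 1)**2

Explanation: The sign of the whole expression was flipped: the term θ*(θ + 2)/(θ + 1)**2 was incorrectly written as -θ*(θ + 2)/(θ + 1)**2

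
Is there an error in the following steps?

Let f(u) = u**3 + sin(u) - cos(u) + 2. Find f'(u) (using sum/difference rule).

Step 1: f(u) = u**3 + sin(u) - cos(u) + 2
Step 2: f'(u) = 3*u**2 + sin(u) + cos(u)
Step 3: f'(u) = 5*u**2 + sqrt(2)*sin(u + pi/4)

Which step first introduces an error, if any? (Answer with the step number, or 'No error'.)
Step 3

Step 3 is incorrect due to a wrong coefficient.
The step shows: 5*u**2 + sqrt(2)*sin(u + pi/4)
The correct value should be: 3*u**2 + sqrt(2)*sin(u + pi/4)

Explanation: The coefficient 3 was incorrectly written as 5: the term 3*u**2 was incorrectly written as 5*u**2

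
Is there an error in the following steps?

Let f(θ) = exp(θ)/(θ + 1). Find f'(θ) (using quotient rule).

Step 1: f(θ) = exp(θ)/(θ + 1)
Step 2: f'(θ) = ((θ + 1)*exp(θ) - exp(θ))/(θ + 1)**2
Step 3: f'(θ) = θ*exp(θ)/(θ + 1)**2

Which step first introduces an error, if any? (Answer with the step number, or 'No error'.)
No error

All steps in this derivation are correct.
The final answer f'(θ) = θ*exp(θ)/(θ + 1)**2 is valid.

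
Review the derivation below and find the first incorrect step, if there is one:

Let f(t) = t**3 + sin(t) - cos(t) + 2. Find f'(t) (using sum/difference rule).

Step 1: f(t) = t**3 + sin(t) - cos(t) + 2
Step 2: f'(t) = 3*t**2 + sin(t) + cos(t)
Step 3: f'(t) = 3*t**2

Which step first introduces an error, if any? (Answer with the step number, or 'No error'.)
Step 3

Step 3 is incorrect due to a dropped term.
The step shows: 3*t**2
The correct value should be: 3*t**2 + sqrt(2)*sin(t + pi/4)

Explanation: A term was dropped: the term sqrt(2)*sin(t + pi/4) was incorrectly omitted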